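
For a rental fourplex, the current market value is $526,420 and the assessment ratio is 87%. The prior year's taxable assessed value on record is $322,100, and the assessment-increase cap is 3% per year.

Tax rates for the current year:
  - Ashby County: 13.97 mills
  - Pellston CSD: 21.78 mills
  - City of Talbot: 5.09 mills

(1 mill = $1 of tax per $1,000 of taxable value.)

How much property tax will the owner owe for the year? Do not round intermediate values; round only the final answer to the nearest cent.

Uncapped assessed value = $526,420 × 0.87 = $457,985.4
Cap limit = $322,100 × 1.03 = $331,763
Taxable assessed value = min($457,985.4, $331,763) = $331,763 (cap binds)
Ashby County: $331,763 × 0.01397 = $4,634.72911
Pellston CSD: $331,763 × 0.02178 = $7,225.79814
City of Talbot: $331,763 × 0.00509 = $1,688.67367
Total = $13,549.20092

$13,549.20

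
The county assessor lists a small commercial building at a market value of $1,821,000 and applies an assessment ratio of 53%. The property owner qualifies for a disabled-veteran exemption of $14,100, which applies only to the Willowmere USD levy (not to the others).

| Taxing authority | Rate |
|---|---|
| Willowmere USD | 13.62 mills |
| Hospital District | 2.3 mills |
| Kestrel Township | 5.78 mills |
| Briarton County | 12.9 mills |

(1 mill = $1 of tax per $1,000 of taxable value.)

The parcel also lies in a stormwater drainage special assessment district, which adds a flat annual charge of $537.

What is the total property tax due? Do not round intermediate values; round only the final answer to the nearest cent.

$33,738.46

Assessed value = $1,821,000 × 0.53 = $965,130
Willowmere USD: ($965,130 − $14,100) × 0.01362 = $951,030 × 0.01362 = $12,953.0286
Hospital District: $965,130 × 0.0023 = $2,219.799
Kestrel Township: $965,130 × 0.00578 = $5,578.4514
Briarton County: $965,130 × 0.0129 = $12,450.177
Levies subtotal = $33,201.456
Total = $33,201.456 + $537 = $33,738.456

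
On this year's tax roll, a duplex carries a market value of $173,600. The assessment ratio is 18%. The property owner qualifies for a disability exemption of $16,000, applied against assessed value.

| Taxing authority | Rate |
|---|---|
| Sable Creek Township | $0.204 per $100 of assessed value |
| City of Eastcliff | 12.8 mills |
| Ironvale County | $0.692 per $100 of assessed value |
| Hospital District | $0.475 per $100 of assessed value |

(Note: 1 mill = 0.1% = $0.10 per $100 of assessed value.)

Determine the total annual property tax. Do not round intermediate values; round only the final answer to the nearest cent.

Assessed value = $173,600 × 0.18 = $31,248
Taxable value = $31,248 − $16,000 = $15,248
Sable Creek Township: $15,248 × 0.00204 = $31.10592
City of Eastcliff: $15,248 × 0.0128 = $195.1744
Ironvale County: $15,248 × 0.00692 = $105.51616
Hospital District: $15,248 × 0.00475 = $72.428
Total = $404.22448

$404.22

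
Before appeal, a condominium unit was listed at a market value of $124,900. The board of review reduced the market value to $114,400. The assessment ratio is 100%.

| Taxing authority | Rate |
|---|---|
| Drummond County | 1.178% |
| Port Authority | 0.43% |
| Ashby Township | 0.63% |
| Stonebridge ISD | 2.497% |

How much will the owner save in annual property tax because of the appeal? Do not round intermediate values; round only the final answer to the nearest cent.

Old assessed value = $124,900 × 1 = $124,900
New assessed value = $114,400 × 1 = $114,400
Combined rate = 0.01178 + 0.0043 + 0.0063 + 0.02497 = 0.04735
Old tax = $124,900 × 0.04735 = $5,914.015
New tax = $114,400 × 0.04735 = $5,416.84
Reduction = $5,914.015 − $5,416.84 = $497.175

$497.18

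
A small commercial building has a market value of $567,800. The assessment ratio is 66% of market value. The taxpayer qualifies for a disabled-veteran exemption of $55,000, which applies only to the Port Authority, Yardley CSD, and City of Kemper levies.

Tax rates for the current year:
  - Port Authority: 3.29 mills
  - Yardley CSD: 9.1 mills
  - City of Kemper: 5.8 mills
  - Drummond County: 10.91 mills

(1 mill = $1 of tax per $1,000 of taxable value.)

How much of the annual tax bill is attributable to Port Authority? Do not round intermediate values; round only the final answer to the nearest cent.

$1,051.97

Assessed value = $567,800 × 0.66 = $374,748
Port Authority taxable value = $374,748 − $55,000 = $319,748
Port Authority levy = $319,748 × 0.00329 = $1,051.97092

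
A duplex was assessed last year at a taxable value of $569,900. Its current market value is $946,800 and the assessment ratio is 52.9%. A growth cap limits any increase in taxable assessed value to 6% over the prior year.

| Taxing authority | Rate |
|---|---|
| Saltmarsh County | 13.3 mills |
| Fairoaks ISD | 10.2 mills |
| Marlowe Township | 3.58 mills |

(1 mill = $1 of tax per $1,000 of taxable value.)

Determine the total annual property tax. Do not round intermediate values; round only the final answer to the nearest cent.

Uncapped assessed value = $946,800 × 0.529 = $500,857.2
Cap limit = $569,900 × 1.06 = $604,094
Taxable assessed value = min($500,857.2, $604,094) = $500,857.2 (cap does not bind)
Saltmarsh County: $500,857.2 × 0.0133 = $6,661.40076
Fairoaks ISD: $500,857.2 × 0.0102 = $5,108.74344
Marlowe Township: $500,857.2 × 0.00358 = $1,793.068776
Total = $13,563.212976

$13,563.21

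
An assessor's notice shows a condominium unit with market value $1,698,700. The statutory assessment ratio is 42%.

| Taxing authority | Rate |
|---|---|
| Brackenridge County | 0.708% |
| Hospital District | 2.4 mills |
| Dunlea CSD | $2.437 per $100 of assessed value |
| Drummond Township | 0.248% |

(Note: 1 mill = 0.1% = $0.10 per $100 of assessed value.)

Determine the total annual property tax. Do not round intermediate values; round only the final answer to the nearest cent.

$25,919.78

Assessed value = $1,698,700 × 0.42 = $713,454
Brackenridge County: $713,454 × 0.00708 = $5,051.25432
Hospital District: $713,454 × 0.0024 = $1,712.2896
Dunlea CSD: $713,454 × 0.02437 = $17,386.87398
Drummond Township: $713,454 × 0.00248 = $1,769.36592
Total = $25,919.78382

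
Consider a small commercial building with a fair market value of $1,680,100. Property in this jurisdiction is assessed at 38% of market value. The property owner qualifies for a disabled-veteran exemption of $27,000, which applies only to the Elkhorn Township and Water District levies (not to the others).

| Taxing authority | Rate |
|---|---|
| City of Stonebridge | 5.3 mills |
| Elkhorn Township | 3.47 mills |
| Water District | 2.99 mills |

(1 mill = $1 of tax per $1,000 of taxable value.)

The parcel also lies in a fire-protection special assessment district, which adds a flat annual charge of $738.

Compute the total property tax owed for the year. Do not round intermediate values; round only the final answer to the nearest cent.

Assessed value = $1,680,100 × 0.38 = $638,438
City of Stonebridge: $638,438 × 0.0053 = $3,383.7214
Elkhorn Township: ($638,438 − $27,000) × 0.00347 = $611,438 × 0.00347 = $2,121.68986
Water District: ($638,438 − $27,000) × 0.00299 = $611,438 × 0.00299 = $1,828.19962
Levies subtotal = $7,333.61088
Total = $7,333.61088 + $738 = $8,071.61088

$8,071.61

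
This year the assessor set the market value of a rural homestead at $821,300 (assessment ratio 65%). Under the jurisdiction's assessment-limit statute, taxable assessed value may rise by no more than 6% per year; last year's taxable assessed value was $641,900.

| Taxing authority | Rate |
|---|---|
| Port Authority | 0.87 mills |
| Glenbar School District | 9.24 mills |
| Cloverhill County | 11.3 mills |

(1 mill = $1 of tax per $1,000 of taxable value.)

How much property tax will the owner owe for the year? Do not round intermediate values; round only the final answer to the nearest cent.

Uncapped assessed value = $821,300 × 0.65 = $533,845
Cap limit = $641,900 × 1.06 = $680,414
Taxable assessed value = min($533,845, $680,414) = $533,845 (cap does not bind)
Port Authority: $533,845 × 0.00087 = $464.44515
Glenbar School District: $533,845 × 0.00924 = $4,932.7278
Cloverhill County: $533,845 × 0.0113 = $6,032.4485
Total = $11,429.62145

$11,429.62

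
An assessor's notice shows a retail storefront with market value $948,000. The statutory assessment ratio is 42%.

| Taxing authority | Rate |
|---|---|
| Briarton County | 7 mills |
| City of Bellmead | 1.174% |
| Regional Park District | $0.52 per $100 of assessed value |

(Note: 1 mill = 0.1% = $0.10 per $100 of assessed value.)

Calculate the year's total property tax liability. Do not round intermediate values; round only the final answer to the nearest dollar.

Assessed value = $948,000 × 0.42 = $398,160
Briarton County: $398,160 × 0.007 = $2,787.12
City of Bellmead: $398,160 × 0.01174 = $4,674.3984
Regional Park District: $398,160 × 0.0052 = $2,070.432
Total = $9,531.9504

$9,532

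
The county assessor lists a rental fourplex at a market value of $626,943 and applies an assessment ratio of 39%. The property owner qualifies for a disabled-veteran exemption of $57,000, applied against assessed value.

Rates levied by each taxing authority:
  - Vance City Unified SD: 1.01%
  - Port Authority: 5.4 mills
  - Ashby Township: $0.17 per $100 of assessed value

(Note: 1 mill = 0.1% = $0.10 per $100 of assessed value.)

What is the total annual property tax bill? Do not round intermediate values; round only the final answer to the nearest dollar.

Assessed value = $626,943 × 0.39 = $244,507.77
Taxable value = $244,507.77 − $57,000 = $187,507.77
Vance City Unified SD: $187,507.77 × 0.0101 = $1,893.828477
Port Authority: $187,507.77 × 0.0054 = $1,012.541958
Ashby Township: $187,507.77 × 0.0017 = $318.763209
Total = $3,225.133644

$3,225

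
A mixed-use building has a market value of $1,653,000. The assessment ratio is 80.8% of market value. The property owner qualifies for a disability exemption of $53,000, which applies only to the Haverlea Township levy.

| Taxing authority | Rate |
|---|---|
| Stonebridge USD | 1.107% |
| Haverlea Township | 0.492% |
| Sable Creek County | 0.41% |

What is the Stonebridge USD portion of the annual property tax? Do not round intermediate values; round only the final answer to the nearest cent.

$14,785.36

Assessed value = $1,653,000 × 0.808 = $1,335,624
Stonebridge USD taxable value = $1,335,624 (exemption does not apply)
Stonebridge USD levy = $1,335,624 × 0.01107 = $14,785.35768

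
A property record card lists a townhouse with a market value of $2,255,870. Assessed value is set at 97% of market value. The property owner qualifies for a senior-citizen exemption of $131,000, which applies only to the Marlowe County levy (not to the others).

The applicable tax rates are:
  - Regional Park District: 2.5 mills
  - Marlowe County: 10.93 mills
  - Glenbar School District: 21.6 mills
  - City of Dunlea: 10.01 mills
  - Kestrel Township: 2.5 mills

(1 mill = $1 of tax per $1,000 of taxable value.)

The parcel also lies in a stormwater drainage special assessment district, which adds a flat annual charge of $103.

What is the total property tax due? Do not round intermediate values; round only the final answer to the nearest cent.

$102,697.91

Assessed value = $2,255,870 × 0.97 = $2,188,193.9
Regional Park District: $2,188,193.9 × 0.0025 = $5,470.48475
Marlowe County: ($2,188,193.9 − $131,000) × 0.01093 = $2,057,193.9 × 0.01093 = $22,485.129327
Glenbar School District: $2,188,193.9 × 0.0216 = $47,264.98824
City of Dunlea: $2,188,193.9 × 0.01001 = $21,903.820939
Kestrel Township: $2,188,193.9 × 0.0025 = $5,470.48475
Levies subtotal = $102,594.908006
Total = $102,594.908006 + $103 = $102,697.908006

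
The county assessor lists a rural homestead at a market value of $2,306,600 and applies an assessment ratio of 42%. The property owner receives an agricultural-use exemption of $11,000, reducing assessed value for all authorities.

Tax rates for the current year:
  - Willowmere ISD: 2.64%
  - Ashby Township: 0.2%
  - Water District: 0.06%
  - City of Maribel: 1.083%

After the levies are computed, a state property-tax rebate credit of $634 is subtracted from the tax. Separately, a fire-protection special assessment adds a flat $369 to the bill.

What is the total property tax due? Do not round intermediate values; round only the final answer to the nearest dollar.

Assessed value = $2,306,600 × 0.42 = $968,772
Taxable value = $968,772 − $11,000 = $957,772
Willowmere ISD: $957,772 × 0.0264 = $25,285.1808
Ashby Township: $957,772 × 0.002 = $1,915.544
Water District: $957,772 × 0.0006 = $574.6632
City of Maribel: $957,772 × 0.01083 = $10,372.67076
Levies subtotal = $38,148.05876
After credit = $38,148.05876 − $634 = $37,514.05876
Total = $37,514.05876 + $369 = $37,883.05876

$37,883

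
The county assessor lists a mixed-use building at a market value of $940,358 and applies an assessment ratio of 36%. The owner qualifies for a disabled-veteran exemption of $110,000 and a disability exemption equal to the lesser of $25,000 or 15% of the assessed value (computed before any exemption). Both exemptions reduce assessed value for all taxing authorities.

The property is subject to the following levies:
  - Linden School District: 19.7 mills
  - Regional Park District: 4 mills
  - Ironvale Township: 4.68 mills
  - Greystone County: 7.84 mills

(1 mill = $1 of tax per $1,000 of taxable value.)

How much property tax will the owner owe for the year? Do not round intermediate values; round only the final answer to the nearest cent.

$7,371.82

Assessed value = $940,358 × 0.36 = $338,528.88
Disability exemption = min($25,000, 15% × $338,528.88) = min($25,000, $50,779.332) = $25,000 (dollar cap binds)
Taxable value = $338,528.88 − $110,000 − $25,000 = $203,528.88
Linden School District: $203,528.88 × 0.0197 = $4,009.518936
Regional Park District: $203,528.88 × 0.004 = $814.11552
Ironvale Township: $203,528.88 × 0.00468 = $952.5151584
Greystone County: $203,528.88 × 0.00784 = $1,595.6664192
Total = $7,371.8160336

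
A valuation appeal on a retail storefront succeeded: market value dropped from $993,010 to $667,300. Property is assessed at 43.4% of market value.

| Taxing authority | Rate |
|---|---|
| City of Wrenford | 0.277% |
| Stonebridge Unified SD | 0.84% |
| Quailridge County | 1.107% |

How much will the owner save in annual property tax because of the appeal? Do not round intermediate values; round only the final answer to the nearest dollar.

$3,144

Old assessed value = $993,010 × 0.434 = $430,966.34
New assessed value = $667,300 × 0.434 = $289,608.2
Combined rate = 0.00277 + 0.0084 + 0.01107 = 0.02224
Old tax = $430,966.34 × 0.02224 = $9,584.6914016
New tax = $289,608.2 × 0.02224 = $6,440.886368
Reduction = $9,584.6914016 − $6,440.886368 = $3,143.8050336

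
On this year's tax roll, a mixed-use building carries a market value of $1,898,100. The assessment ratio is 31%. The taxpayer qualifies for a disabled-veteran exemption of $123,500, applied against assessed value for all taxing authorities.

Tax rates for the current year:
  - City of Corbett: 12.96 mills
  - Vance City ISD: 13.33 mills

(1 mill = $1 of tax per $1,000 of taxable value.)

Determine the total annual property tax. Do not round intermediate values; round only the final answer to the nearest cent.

Assessed value = $1,898,100 × 0.31 = $588,411
Taxable value = $588,411 − $123,500 = $464,911
City of Corbett: $464,911 × 0.01296 = $6,025.24656
Vance City ISD: $464,911 × 0.01333 = $6,197.26363
Total = $6,025.24656 + $6,197.26363 = $12,222.51019

$12,222.51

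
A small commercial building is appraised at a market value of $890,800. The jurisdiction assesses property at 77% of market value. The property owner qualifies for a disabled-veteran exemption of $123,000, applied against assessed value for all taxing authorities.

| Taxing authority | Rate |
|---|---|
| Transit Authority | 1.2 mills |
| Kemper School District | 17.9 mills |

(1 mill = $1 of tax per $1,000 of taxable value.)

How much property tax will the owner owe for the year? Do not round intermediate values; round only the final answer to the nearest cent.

Assessed value = $890,800 × 0.77 = $685,916
Taxable value = $685,916 − $123,000 = $562,916
Transit Authority: $562,916 × 0.0012 = $675.4992
Kemper School District: $562,916 × 0.0179 = $10,076.1964
Total = $675.4992 + $10,076.1964 = $10,751.6956

$10,751.70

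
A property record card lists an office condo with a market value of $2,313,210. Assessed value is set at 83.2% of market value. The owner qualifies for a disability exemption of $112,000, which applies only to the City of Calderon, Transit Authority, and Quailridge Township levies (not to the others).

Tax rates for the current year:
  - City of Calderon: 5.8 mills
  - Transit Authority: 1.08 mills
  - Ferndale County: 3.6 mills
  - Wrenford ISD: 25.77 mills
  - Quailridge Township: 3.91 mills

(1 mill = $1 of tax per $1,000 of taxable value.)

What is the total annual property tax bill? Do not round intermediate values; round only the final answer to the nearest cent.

Assessed value = $2,313,210 × 0.832 = $1,924,590.72
City of Calderon: ($1,924,590.72 − $112,000) × 0.0058 = $1,812,590.72 × 0.0058 = $10,513.026176
Transit Authority: ($1,924,590.72 − $112,000) × 0.00108 = $1,812,590.72 × 0.00108 = $1,957.5979776
Ferndale County: $1,924,590.72 × 0.0036 = $6,928.526592
Wrenford ISD: $1,924,590.72 × 0.02577 = $49,596.7028544
Quailridge Township: ($1,924,590.72 − $112,000) × 0.00391 = $1,812,590.72 × 0.00391 = $7,087.2297152
Total = $76,083.0833152

$76,083.08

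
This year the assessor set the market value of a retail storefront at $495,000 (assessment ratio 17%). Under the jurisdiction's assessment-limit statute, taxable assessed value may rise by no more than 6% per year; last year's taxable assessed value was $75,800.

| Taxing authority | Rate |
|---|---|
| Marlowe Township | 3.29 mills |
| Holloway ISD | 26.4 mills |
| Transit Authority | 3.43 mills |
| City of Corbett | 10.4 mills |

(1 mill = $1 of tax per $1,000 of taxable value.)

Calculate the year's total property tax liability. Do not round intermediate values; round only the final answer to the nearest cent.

Uncapped assessed value = $495,000 × 0.17 = $84,150
Cap limit = $75,800 × 1.06 = $80,348
Taxable assessed value = min($84,150, $80,348) = $80,348 (cap binds)
Marlowe Township: $80,348 × 0.00329 = $264.34492
Holloway ISD: $80,348 × 0.0264 = $2,121.1872
Transit Authority: $80,348 × 0.00343 = $275.59364
City of Corbett: $80,348 × 0.0104 = $835.6192
Total = $3,496.74496

$3,496.74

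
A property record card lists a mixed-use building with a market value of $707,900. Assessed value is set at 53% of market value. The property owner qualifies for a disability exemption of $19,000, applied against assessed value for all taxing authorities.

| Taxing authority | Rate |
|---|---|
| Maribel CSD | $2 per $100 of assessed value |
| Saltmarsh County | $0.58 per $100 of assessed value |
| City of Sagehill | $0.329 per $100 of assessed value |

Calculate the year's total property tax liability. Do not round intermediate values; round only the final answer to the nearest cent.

$10,361.48

Assessed value = $707,900 × 0.53 = $375,187
Taxable value = $375,187 − $19,000 = $356,187
Maribel CSD: $356,187 × 0.02 = $7,123.74
Saltmarsh County: $356,187 × 0.0058 = $2,065.8846
City of Sagehill: $356,187 × 0.00329 = $1,171.85523
Total = $7,123.74 + $2,065.8846 + $1,171.85523 = $10,361.47983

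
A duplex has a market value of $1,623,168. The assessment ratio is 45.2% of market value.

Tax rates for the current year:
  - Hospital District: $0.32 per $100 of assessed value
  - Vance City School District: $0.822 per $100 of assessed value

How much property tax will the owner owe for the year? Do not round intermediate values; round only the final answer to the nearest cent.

Assessed value = $1,623,168 × 0.452 = $733,671.936
Hospital District: $733,671.936 × 0.0032 = $2,347.7501952
Vance City School District: $733,671.936 × 0.00822 = $6,030.78331392
Total = $2,347.7501952 + $6,030.78331392 = $8,378.53350912

$8,378.53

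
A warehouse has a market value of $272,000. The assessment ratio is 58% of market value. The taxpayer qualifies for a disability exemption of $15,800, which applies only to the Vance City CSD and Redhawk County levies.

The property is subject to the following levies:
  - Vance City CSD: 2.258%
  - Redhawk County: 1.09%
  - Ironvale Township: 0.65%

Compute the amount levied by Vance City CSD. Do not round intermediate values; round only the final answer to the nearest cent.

Assessed value = $272,000 × 0.58 = $157,760
Vance City CSD taxable value = $157,760 − $15,800 = $141,960
Vance City CSD levy = $141,960 × 0.02258 = $3,205.4568

$3,205.46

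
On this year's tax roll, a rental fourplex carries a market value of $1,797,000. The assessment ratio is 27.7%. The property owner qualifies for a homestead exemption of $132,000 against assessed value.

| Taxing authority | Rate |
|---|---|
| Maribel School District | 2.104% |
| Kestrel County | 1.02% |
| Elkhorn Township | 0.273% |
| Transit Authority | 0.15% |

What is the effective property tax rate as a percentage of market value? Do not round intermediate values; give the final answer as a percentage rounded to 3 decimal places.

Assessed value = $1,797,000 × 0.277 = $497,769
Taxable value = $497,769 − $132,000 = $365,769
Maribel School District: $365,769 × 0.02104 = $7,695.77976
Kestrel County: $365,769 × 0.0102 = $3,730.8438
Elkhorn Township: $365,769 × 0.00273 = $998.54937
Transit Authority: $365,769 × 0.0015 = $548.6535
Total tax = $12,973.82643
Effective rate = $12,973.82643 ÷ $1,797,000 = 0.722% of market value

0.722%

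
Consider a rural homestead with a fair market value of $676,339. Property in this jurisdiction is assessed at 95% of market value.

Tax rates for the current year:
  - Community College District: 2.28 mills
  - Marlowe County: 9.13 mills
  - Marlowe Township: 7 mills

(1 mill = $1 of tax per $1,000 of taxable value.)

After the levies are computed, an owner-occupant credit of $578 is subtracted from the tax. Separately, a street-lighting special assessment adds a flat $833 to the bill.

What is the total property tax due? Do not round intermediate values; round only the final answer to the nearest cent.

Assessed value = $676,339 × 0.95 = $642,522.05
Community College District: $642,522.05 × 0.00228 = $1,464.950274
Marlowe County: $642,522.05 × 0.00913 = $5,866.2263165
Marlowe Township: $642,522.05 × 0.007 = $4,497.65435
Levies subtotal = $11,828.8309405
After credit = $11,828.8309405 − $578 = $11,250.8309405
Total = $11,250.8309405 + $833 = $12,083.8309405

$12,083.83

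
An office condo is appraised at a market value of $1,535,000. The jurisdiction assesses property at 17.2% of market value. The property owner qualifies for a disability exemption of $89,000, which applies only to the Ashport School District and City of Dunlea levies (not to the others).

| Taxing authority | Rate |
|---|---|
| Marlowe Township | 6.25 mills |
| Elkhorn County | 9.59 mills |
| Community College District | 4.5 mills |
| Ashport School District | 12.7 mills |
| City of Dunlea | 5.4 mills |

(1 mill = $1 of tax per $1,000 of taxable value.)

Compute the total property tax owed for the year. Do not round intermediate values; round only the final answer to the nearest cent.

$8,538.03

Assessed value = $1,535,000 × 0.172 = $264,020
Marlowe Township: $264,020 × 0.00625 = $1,650.125
Elkhorn County: $264,020 × 0.00959 = $2,531.9518
Community College District: $264,020 × 0.0045 = $1,188.09
Ashport School District: ($264,020 − $89,000) × 0.0127 = $175,020 × 0.0127 = $2,222.754
City of Dunlea: ($264,020 − $89,000) × 0.0054 = $175,020 × 0.0054 = $945.108
Total = $8,538.0288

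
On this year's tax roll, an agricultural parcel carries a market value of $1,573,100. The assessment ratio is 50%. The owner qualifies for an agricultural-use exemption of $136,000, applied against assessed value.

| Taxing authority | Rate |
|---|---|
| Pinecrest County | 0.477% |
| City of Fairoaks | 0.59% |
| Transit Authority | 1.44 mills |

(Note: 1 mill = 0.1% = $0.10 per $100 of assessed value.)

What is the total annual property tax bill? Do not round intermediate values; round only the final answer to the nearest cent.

$7,878.16

Assessed value = $1,573,100 × 0.5 = $786,550
Taxable value = $786,550 − $136,000 = $650,550
Pinecrest County: $650,550 × 0.00477 = $3,103.1235
City of Fairoaks: $650,550 × 0.0059 = $3,838.245
Transit Authority: $650,550 × 0.00144 = $936.792
Total = $7,878.1605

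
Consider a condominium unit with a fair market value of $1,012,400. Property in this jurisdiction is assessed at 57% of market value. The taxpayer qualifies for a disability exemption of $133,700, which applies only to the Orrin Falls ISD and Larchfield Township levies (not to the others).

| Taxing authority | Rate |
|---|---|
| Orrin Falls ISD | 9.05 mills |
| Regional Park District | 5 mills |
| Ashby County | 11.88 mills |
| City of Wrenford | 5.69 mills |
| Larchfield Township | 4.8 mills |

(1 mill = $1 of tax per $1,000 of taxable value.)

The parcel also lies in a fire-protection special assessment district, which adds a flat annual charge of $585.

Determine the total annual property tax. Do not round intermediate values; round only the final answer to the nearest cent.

Assessed value = $1,012,400 × 0.57 = $577,068
Orrin Falls ISD: ($577,068 − $133,700) × 0.00905 = $443,368 × 0.00905 = $4,012.4804
Regional Park District: $577,068 × 0.005 = $2,885.34
Ashby County: $577,068 × 0.01188 = $6,855.56784
City of Wrenford: $577,068 × 0.00569 = $3,283.51692
Larchfield Township: ($577,068 − $133,700) × 0.0048 = $443,368 × 0.0048 = $2,128.1664
Levies subtotal = $19,165.07156
Total = $19,165.07156 + $585 = $19,750.07156

$19,750.07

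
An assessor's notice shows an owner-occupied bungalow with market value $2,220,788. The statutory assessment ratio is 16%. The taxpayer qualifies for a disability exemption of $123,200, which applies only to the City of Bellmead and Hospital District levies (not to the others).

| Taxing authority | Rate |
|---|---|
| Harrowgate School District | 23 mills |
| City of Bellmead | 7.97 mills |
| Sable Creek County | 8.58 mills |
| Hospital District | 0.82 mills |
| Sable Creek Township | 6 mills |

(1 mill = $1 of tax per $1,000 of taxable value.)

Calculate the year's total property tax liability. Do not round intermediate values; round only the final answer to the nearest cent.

Assessed value = $2,220,788 × 0.16 = $355,326.08
Harrowgate School District: $355,326.08 × 0.023 = $8,172.49984
City of Bellmead: ($355,326.08 − $123,200) × 0.00797 = $232,126.08 × 0.00797 = $1,850.0448576
Sable Creek County: $355,326.08 × 0.00858 = $3,048.6977664
Hospital District: ($355,326.08 − $123,200) × 0.00082 = $232,126.08 × 0.00082 = $190.3433856
Sable Creek Township: $355,326.08 × 0.006 = $2,131.95648
Total = $15,393.5423296

$15,393.54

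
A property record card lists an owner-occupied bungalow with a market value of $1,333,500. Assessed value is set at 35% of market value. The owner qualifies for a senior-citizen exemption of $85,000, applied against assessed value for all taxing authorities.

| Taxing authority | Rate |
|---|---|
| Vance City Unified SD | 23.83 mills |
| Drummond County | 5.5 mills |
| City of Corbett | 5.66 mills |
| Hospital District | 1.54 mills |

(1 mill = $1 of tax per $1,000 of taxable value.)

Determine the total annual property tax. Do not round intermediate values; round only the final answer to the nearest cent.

$13,944.41

Assessed value = $1,333,500 × 0.35 = $466,725
Taxable value = $466,725 − $85,000 = $381,725
Vance City Unified SD: $381,725 × 0.02383 = $9,096.50675
Drummond County: $381,725 × 0.0055 = $2,099.4875
City of Corbett: $381,725 × 0.00566 = $2,160.5635
Hospital District: $381,725 × 0.00154 = $587.8565
Total = $9,096.50675 + $2,099.4875 + $2,160.5635 + $587.8565 = $13,944.41425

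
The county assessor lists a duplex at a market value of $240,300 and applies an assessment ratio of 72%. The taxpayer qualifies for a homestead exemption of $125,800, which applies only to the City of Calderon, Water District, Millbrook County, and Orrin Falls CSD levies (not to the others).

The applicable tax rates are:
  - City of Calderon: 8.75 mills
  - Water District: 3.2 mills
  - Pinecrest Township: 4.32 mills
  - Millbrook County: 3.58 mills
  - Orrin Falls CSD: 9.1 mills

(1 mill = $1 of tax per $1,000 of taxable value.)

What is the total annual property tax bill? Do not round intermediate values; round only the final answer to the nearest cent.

Assessed value = $240,300 × 0.72 = $173,016
City of Calderon: ($173,016 − $125,800) × 0.00875 = $47,216 × 0.00875 = $413.14
Water District: ($173,016 − $125,800) × 0.0032 = $47,216 × 0.0032 = $151.0912
Pinecrest Township: $173,016 × 0.00432 = $747.42912
Millbrook County: ($173,016 − $125,800) × 0.00358 = $47,216 × 0.00358 = $169.03328
Orrin Falls CSD: ($173,016 − $125,800) × 0.0091 = $47,216 × 0.0091 = $429.6656
Total = $1,910.3592

$1,910.36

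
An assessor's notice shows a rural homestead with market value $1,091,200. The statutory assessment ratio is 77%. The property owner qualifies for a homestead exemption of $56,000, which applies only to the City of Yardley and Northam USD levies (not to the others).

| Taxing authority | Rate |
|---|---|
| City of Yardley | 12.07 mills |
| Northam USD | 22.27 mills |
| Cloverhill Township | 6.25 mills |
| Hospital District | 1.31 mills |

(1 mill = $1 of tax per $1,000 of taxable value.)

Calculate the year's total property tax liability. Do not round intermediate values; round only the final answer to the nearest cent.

Assessed value = $1,091,200 × 0.77 = $840,224
City of Yardley: ($840,224 − $56,000) × 0.01207 = $784,224 × 0.01207 = $9,465.58368
Northam USD: ($840,224 − $56,000) × 0.02227 = $784,224 × 0.02227 = $17,464.66848
Cloverhill Township: $840,224 × 0.00625 = $5,251.4
Hospital District: $840,224 × 0.00131 = $1,100.69344
Total = $33,282.3456

$33,282.35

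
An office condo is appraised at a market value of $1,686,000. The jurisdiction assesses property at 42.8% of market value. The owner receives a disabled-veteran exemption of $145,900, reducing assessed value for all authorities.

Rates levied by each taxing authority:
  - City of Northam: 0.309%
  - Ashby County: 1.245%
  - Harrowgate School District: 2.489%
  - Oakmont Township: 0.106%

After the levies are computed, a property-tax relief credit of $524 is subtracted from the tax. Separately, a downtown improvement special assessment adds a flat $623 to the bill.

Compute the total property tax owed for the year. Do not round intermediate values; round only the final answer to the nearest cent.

$23,985.12

Assessed value = $1,686,000 × 0.428 = $721,608
Taxable value = $721,608 − $145,900 = $575,708
City of Northam: $575,708 × 0.00309 = $1,778.93772
Ashby County: $575,708 × 0.01245 = $7,167.5646
Harrowgate School District: $575,708 × 0.02489 = $14,329.37212
Oakmont Township: $575,708 × 0.00106 = $610.25048
Levies subtotal = $23,886.12492
After credit = $23,886.12492 − $524 = $23,362.12492
Total = $23,362.12492 + $623 = $23,985.12492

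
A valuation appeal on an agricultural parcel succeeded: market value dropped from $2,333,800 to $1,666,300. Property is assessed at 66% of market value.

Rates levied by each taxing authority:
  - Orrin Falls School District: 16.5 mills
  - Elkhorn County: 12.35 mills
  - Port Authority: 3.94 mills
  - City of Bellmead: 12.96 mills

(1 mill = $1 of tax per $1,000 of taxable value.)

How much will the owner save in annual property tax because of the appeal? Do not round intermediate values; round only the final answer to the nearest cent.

Old assessed value = $2,333,800 × 0.66 = $1,540,308
New assessed value = $1,666,300 × 0.66 = $1,099,758
Combined rate = 0.0165 + 0.01235 + 0.00394 + 0.01296 = 0.04575
Old tax = $1,540,308 × 0.04575 = $70,469.091
New tax = $1,099,758 × 0.04575 = $50,313.9285
Reduction = $70,469.091 − $50,313.9285 = $20,155.1625

$20,155.16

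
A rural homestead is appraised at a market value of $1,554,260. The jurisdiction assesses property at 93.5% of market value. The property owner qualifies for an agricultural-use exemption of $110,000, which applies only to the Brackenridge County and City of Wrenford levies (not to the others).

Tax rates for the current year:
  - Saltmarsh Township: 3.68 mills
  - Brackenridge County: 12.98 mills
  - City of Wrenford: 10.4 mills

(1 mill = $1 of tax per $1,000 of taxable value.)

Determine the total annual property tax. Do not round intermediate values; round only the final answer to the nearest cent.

Assessed value = $1,554,260 × 0.935 = $1,453,233.1
Saltmarsh Township: $1,453,233.1 × 0.00368 = $5,347.897808
Brackenridge County: ($1,453,233.1 − $110,000) × 0.01298 = $1,343,233.1 × 0.01298 = $17,435.165638
City of Wrenford: ($1,453,233.1 − $110,000) × 0.0104 = $1,343,233.1 × 0.0104 = $13,969.62424
Total = $36,752.687686

$36,752.69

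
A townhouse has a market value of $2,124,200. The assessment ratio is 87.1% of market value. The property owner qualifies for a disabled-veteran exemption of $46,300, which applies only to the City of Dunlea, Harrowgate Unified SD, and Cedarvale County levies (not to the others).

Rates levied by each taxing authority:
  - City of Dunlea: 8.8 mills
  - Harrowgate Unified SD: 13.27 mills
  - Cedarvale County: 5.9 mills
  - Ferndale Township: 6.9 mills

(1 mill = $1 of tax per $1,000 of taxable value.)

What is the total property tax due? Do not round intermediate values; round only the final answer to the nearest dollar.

$63,221

Assessed value = $2,124,200 × 0.871 = $1,850,178.2
City of Dunlea: ($1,850,178.2 − $46,300) × 0.0088 = $1,803,878.2 × 0.0088 = $15,874.12816
Harrowgate Unified SD: ($1,850,178.2 − $46,300) × 0.01327 = $1,803,878.2 × 0.01327 = $23,937.463714
Cedarvale County: ($1,850,178.2 − $46,300) × 0.0059 = $1,803,878.2 × 0.0059 = $10,642.88138
Ferndale Township: $1,850,178.2 × 0.0069 = $12,766.22958
Total = $63,220.702834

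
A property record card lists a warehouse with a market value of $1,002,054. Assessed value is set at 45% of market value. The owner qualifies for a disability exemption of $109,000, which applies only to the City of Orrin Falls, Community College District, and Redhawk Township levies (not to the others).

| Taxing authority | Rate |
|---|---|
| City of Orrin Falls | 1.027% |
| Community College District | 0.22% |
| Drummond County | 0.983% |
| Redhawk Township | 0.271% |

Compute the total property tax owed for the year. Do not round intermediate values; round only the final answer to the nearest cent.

Assessed value = $1,002,054 × 0.45 = $450,924.3
City of Orrin Falls: ($450,924.3 − $109,000) × 0.01027 = $341,924.3 × 0.01027 = $3,511.562561
Community College District: ($450,924.3 − $109,000) × 0.0022 = $341,924.3 × 0.0022 = $752.23346
Drummond County: $450,924.3 × 0.00983 = $4,432.585869
Redhawk Township: ($450,924.3 − $109,000) × 0.00271 = $341,924.3 × 0.00271 = $926.614853
Total = $9,622.996743

$9,623.00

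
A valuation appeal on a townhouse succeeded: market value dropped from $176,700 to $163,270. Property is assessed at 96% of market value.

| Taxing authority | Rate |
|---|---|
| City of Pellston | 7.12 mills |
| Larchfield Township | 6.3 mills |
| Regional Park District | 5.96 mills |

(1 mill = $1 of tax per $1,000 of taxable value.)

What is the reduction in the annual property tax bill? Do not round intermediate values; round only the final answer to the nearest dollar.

Old assessed value = $176,700 × 0.96 = $169,632
New assessed value = $163,270 × 0.96 = $156,739.2
Combined rate = 0.00712 + 0.0063 + 0.00596 = 0.01938
Old tax = $169,632 × 0.01938 = $3,287.46816
New tax = $156,739.2 × 0.01938 = $3,037.605696
Reduction = $3,287.46816 − $3,037.605696 = $249.862464

$250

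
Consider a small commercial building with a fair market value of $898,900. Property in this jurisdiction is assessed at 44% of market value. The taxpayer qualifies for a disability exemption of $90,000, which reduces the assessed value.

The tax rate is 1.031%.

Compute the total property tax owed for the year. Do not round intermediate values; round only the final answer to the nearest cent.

Assessed value = $898,900 × 0.44 = $395,516
Taxable value = $395,516 − $90,000 = $305,516
Tax = $305,516 × 0.01031 = $3,149.86996

$3,149.87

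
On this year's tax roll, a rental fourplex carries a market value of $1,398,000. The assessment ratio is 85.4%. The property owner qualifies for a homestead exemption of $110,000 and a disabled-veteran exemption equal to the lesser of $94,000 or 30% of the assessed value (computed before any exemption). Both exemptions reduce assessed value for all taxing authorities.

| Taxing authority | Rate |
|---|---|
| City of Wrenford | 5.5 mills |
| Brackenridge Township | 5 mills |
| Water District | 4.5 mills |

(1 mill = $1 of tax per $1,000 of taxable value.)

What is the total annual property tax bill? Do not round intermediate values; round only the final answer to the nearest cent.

$14,848.38

Assessed value = $1,398,000 × 0.854 = $1,193,892
Disabled-veteran exemption = min($94,000, 30% × $1,193,892) = min($94,000, $358,167.6) = $94,000 (dollar cap binds)
Taxable value = $1,193,892 − $110,000 − $94,000 = $989,892
City of Wrenford: $989,892 × 0.0055 = $5,444.406
Brackenridge Township: $989,892 × 0.005 = $4,949.46
Water District: $989,892 × 0.0045 = $4,454.514
Total = $14,848.38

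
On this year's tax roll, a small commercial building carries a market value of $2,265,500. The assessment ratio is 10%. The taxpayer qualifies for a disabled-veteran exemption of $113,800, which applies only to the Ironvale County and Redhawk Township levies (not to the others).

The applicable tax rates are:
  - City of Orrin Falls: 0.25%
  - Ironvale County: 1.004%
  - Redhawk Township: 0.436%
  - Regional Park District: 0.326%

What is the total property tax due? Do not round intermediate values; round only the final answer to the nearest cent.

$2,928.53

Assessed value = $2,265,500 × 0.1 = $226,550
City of Orrin Falls: $226,550 × 0.0025 = $566.375
Ironvale County: ($226,550 − $113,800) × 0.01004 = $112,750 × 0.01004 = $1,132.01
Redhawk Township: ($226,550 − $113,800) × 0.00436 = $112,750 × 0.00436 = $491.59
Regional Park District: $226,550 × 0.00326 = $738.553
Total = $2,928.528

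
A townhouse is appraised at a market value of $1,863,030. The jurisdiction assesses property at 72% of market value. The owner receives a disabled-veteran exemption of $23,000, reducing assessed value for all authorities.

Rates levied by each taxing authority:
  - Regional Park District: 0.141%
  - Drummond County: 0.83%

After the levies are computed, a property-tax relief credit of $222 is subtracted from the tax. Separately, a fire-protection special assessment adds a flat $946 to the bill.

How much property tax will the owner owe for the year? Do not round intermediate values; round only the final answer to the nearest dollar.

Assessed value = $1,863,030 × 0.72 = $1,341,381.6
Taxable value = $1,341,381.6 − $23,000 = $1,318,381.6
Regional Park District: $1,318,381.6 × 0.00141 = $1,858.918056
Drummond County: $1,318,381.6 × 0.0083 = $10,942.56728
Levies subtotal = $12,801.485336
After credit = $12,801.485336 − $222 = $12,579.485336
Total = $12,579.485336 + $946 = $13,525.485336

$13,525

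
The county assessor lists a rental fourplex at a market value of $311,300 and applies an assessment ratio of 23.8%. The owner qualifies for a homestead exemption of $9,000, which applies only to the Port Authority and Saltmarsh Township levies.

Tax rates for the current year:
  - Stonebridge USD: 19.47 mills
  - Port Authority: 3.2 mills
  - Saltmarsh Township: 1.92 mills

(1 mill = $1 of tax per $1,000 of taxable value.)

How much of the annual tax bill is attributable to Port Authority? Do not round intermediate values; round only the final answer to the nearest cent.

Assessed value = $311,300 × 0.238 = $74,089.4
Port Authority taxable value = $74,089.4 − $9,000 = $65,089.4
Port Authority levy = $65,089.4 × 0.0032 = $208.28608

$208.29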